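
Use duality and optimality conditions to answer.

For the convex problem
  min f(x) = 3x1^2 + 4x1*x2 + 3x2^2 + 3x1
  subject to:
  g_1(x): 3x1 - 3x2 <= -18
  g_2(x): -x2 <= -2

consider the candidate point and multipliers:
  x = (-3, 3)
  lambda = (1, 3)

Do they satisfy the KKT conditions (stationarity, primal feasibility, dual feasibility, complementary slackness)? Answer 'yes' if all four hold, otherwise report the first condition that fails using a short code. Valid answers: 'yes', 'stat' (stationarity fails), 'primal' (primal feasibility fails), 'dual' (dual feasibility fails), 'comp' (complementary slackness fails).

Gradient of f: grad f(x) = Q x + c = (-3, 6)
Constraint values g_i(x) = a_i^T x - b_i:
  g_1((-3, 3)) = 0
  g_2((-3, 3)) = -1
Stationarity residual: grad f(x) + sum_i lambda_i a_i = (0, 0)
  -> stationarity OK
Primal feasibility (all g_i <= 0): OK
Dual feasibility (all lambda_i >= 0): OK
Complementary slackness (lambda_i * g_i(x) = 0 for all i): FAILS

Verdict: the first failing condition is complementary_slackness -> comp.

comp


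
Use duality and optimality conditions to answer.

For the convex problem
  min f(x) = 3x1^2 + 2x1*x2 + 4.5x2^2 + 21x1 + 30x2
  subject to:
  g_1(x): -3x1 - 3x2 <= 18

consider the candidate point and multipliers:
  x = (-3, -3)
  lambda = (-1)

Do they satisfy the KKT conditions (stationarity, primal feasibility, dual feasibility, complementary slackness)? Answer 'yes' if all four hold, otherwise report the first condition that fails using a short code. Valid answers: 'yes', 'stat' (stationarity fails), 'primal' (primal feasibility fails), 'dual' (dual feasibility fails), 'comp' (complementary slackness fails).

Gradient of f: grad f(x) = Q x + c = (-3, -3)
Constraint values g_i(x) = a_i^T x - b_i:
  g_1((-3, -3)) = 0
Stationarity residual: grad f(x) + sum_i lambda_i a_i = (0, 0)
  -> stationarity OK
Primal feasibility (all g_i <= 0): OK
Dual feasibility (all lambda_i >= 0): FAILS
Complementary slackness (lambda_i * g_i(x) = 0 for all i): OK

Verdict: the first failing condition is dual_feasibility -> dual.

dual


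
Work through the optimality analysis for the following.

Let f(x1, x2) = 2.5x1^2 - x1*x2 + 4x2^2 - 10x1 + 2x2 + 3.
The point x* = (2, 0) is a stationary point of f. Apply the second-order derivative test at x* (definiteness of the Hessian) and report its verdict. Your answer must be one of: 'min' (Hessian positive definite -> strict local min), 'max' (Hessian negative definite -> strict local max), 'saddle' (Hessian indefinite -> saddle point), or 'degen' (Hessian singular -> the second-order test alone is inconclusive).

Compute the Hessian H = grad^2 f:
  H = [[5, -1], [-1, 8]]
Verify stationarity: grad f(x*) = H x* + g = (0, 0).
Eigenvalues of H: 4.6972, 8.3028.
Both eigenvalues > 0, so H is positive definite -> x* is a strict local min.

min


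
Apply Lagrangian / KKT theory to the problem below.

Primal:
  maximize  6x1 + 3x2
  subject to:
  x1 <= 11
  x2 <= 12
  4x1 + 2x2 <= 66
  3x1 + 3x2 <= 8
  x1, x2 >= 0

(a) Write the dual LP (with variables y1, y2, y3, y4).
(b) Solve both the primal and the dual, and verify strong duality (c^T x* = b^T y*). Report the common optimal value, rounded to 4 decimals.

The standard primal-dual pair for 'max c^T x s.t. A x <= b, x >= 0' is:
  Dual:  min b^T y  s.t.  A^T y >= c,  y >= 0.

So the dual LP is:
  minimize  11y1 + 12y2 + 66y3 + 8y4
  subject to:
    y1 + 4y3 + 3y4 >= 6
    y2 + 2y3 + 3y4 >= 3
    y1, y2, y3, y4 >= 0

Solving the primal: x* = (2.6667, 0).
  primal value c^T x* = 16.
Solving the dual: y* = (0, 0, 0, 2).
  dual value b^T y* = 16.
Strong duality: c^T x* = b^T y*. Confirmed.

16


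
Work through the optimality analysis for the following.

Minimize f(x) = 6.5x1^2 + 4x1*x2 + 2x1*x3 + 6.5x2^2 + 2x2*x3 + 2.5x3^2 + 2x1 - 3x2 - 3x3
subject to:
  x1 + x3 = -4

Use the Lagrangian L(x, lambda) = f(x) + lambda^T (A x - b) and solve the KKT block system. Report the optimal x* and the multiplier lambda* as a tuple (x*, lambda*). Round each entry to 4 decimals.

Form the Lagrangian:
  L(x, lambda) = (1/2) x^T Q x + c^T x + lambda^T (A x - b)
Stationarity (grad_x L = 0): Q x + c + A^T lambda = 0.
Primal feasibility: A x = b.

This gives the KKT block system:
  [ Q   A^T ] [ x     ]   [-c ]
  [ A    0  ] [ lambda ] = [ b ]

Solving the linear system:
  x*      = (-1.3652, 1.0562, -2.6348)
  lambda* = (16.7921)
  f(x*)   = 34.5871

x* = (-1.3652, 1.0562, -2.6348), lambda* = (16.7921)


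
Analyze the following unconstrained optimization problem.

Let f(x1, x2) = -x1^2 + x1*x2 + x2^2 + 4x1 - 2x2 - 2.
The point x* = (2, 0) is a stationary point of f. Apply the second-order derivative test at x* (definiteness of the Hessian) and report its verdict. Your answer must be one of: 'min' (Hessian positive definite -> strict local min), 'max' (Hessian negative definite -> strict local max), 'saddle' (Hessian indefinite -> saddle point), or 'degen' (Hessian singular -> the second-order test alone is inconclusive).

Compute the Hessian H = grad^2 f:
  H = [[-2, 1], [1, 2]]
Verify stationarity: grad f(x*) = H x* + g = (0, 0).
Eigenvalues of H: -2.2361, 2.2361.
Eigenvalues have mixed signs, so H is indefinite -> x* is a saddle point.

saddle


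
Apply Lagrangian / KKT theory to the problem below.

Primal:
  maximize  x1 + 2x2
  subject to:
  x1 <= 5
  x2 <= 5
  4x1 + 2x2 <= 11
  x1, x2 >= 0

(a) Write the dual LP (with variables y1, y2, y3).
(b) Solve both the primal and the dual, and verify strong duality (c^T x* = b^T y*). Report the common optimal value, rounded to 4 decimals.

The standard primal-dual pair for 'max c^T x s.t. A x <= b, x >= 0' is:
  Dual:  min b^T y  s.t.  A^T y >= c,  y >= 0.

So the dual LP is:
  minimize  5y1 + 5y2 + 11y3
  subject to:
    y1 + 4y3 >= 1
    y2 + 2y3 >= 2
    y1, y2, y3 >= 0

Solving the primal: x* = (0.25, 5).
  primal value c^T x* = 10.25.
Solving the dual: y* = (0, 1.5, 0.25).
  dual value b^T y* = 10.25.
Strong duality: c^T x* = b^T y*. Confirmed.

10.25


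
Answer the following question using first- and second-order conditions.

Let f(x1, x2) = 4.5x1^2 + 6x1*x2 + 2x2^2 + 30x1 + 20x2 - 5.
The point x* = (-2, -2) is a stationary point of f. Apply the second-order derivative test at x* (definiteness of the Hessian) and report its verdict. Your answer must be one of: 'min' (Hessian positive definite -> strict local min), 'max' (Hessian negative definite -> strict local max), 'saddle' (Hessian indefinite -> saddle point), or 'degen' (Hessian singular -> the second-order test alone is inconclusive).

Compute the Hessian H = grad^2 f:
  H = [[9, 6], [6, 4]]
Verify stationarity: grad f(x*) = H x* + g = (0, 0).
Eigenvalues of H: 0, 13.
H has a zero eigenvalue (singular; positive semidefinite but not definite), so H is neither positive definite, negative definite, nor indefinite. The second-order test alone is inconclusive -> degen.
(Indeed, f is constant along the null direction of H through x*, so x* is not a strict local extremum.)

degen


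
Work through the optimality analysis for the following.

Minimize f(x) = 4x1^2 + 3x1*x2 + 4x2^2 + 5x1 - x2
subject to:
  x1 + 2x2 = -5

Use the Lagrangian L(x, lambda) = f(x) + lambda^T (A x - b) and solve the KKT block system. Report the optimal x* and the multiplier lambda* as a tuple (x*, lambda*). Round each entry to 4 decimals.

Form the Lagrangian:
  L(x, lambda) = (1/2) x^T Q x + c^T x + lambda^T (A x - b)
Stationarity (grad_x L = 0): Q x + c + A^T lambda = 0.
Primal feasibility: A x = b.

This gives the KKT block system:
  [ Q   A^T ] [ x     ]   [-c ]
  [ A    0  ] [ lambda ] = [ b ]

Solving the linear system:
  x*      = (-1.1429, -1.9286)
  lambda* = (9.9286)
  f(x*)   = 22.9286

x* = (-1.1429, -1.9286), lambda* = (9.9286)


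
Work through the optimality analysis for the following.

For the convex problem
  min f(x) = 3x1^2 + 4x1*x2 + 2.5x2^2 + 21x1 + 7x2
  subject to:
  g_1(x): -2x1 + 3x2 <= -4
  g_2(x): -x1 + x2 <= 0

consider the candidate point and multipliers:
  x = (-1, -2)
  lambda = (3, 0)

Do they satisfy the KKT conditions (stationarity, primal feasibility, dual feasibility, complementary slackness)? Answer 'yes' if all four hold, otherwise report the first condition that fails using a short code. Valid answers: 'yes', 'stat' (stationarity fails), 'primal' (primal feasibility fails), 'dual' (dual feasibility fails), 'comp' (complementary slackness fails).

Gradient of f: grad f(x) = Q x + c = (7, -7)
Constraint values g_i(x) = a_i^T x - b_i:
  g_1((-1, -2)) = 0
  g_2((-1, -2)) = -1
Stationarity residual: grad f(x) + sum_i lambda_i a_i = (1, 2)
  -> stationarity FAILS
Primal feasibility (all g_i <= 0): OK
Dual feasibility (all lambda_i >= 0): OK
Complementary slackness (lambda_i * g_i(x) = 0 for all i): OK

Verdict: the first failing condition is stationarity -> stat.

stat


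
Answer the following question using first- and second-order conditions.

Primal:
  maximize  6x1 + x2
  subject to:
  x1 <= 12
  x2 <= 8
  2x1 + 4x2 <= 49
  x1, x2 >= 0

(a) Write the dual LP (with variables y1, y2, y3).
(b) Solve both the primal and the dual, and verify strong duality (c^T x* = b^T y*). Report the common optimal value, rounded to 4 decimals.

The standard primal-dual pair for 'max c^T x s.t. A x <= b, x >= 0' is:
  Dual:  min b^T y  s.t.  A^T y >= c,  y >= 0.

So the dual LP is:
  minimize  12y1 + 8y2 + 49y3
  subject to:
    y1 + 2y3 >= 6
    y2 + 4y3 >= 1
    y1, y2, y3 >= 0

Solving the primal: x* = (12, 6.25).
  primal value c^T x* = 78.25.
Solving the dual: y* = (5.5, 0, 0.25).
  dual value b^T y* = 78.25.
Strong duality: c^T x* = b^T y*. Confirmed.

78.25


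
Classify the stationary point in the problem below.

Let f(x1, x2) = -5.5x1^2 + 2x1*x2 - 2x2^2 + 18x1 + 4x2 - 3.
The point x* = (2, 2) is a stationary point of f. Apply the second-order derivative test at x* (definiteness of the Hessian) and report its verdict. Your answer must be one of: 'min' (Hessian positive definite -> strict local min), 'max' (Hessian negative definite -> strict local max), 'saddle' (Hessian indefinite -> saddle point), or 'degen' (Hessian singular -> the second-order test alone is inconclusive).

Compute the Hessian H = grad^2 f:
  H = [[-11, 2], [2, -4]]
Verify stationarity: grad f(x*) = H x* + g = (0, 0).
Eigenvalues of H: -11.5311, -3.4689.
Both eigenvalues < 0, so H is negative definite -> x* is a strict local max.

max


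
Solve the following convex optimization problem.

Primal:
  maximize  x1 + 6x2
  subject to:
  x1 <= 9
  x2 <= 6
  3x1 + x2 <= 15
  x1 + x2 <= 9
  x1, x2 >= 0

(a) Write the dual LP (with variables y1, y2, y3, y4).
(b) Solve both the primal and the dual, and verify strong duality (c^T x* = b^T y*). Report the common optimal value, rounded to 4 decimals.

The standard primal-dual pair for 'max c^T x s.t. A x <= b, x >= 0' is:
  Dual:  min b^T y  s.t.  A^T y >= c,  y >= 0.

So the dual LP is:
  minimize  9y1 + 6y2 + 15y3 + 9y4
  subject to:
    y1 + 3y3 + y4 >= 1
    y2 + y3 + y4 >= 6
    y1, y2, y3, y4 >= 0

Solving the primal: x* = (3, 6).
  primal value c^T x* = 39.
Solving the dual: y* = (0, 5.6667, 0.3333, 0).
  dual value b^T y* = 39.
Strong duality: c^T x* = b^T y*. Confirmed.

39


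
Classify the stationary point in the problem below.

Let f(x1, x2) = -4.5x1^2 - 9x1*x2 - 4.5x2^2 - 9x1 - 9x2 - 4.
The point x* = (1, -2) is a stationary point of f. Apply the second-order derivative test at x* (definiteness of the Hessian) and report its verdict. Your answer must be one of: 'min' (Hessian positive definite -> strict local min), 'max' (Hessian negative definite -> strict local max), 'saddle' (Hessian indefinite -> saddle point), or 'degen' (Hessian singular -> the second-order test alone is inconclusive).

Compute the Hessian H = grad^2 f:
  H = [[-9, -9], [-9, -9]]
Verify stationarity: grad f(x*) = H x* + g = (0, 0).
Eigenvalues of H: -18, 0.
H has a zero eigenvalue (singular; negative semidefinite but not definite), so H is neither positive definite, negative definite, nor indefinite. The second-order test alone is inconclusive -> degen.
(Indeed, f is constant along the null direction of H through x*, so x* is not a strict local extremum.)

degen


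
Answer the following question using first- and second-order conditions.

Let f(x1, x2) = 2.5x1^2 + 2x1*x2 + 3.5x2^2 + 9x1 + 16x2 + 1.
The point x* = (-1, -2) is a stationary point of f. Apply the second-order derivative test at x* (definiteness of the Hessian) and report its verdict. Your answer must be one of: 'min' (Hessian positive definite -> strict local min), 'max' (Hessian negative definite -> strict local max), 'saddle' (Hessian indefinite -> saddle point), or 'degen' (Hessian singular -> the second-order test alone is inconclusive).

Compute the Hessian H = grad^2 f:
  H = [[5, 2], [2, 7]]
Verify stationarity: grad f(x*) = H x* + g = (0, 0).
Eigenvalues of H: 3.7639, 8.2361.
Both eigenvalues > 0, so H is positive definite -> x* is a strict local min.

min


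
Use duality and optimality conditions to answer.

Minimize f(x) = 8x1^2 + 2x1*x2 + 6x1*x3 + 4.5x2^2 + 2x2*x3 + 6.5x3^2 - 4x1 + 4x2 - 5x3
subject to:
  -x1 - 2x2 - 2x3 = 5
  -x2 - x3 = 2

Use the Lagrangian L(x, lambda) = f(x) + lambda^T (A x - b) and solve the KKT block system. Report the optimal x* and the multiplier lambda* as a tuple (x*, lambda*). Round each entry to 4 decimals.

Form the Lagrangian:
  L(x, lambda) = (1/2) x^T Q x + c^T x + lambda^T (A x - b)
Stationarity (grad_x L = 0): Q x + c + A^T lambda = 0.
Primal feasibility: A x = b.

This gives the KKT block system:
  [ Q   A^T ] [ x     ]   [-c ]
  [ A    0  ] [ lambda ] = [ b ]

Solving the linear system:
  x*      = (-1, -1.9444, -0.0556)
  lambda* = (-24.2222, 32.8333)
  f(x*)   = 25.9722

x* = (-1, -1.9444, -0.0556), lambda* = (-24.2222, 32.8333)


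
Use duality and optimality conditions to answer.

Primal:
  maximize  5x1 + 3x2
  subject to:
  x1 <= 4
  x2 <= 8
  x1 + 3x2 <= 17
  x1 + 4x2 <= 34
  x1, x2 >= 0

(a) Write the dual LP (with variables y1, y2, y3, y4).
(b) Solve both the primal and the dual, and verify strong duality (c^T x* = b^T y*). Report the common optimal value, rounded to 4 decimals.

The standard primal-dual pair for 'max c^T x s.t. A x <= b, x >= 0' is:
  Dual:  min b^T y  s.t.  A^T y >= c,  y >= 0.

So the dual LP is:
  minimize  4y1 + 8y2 + 17y3 + 34y4
  subject to:
    y1 + y3 + y4 >= 5
    y2 + 3y3 + 4y4 >= 3
    y1, y2, y3, y4 >= 0

Solving the primal: x* = (4, 4.3333).
  primal value c^T x* = 33.
Solving the dual: y* = (4, 0, 1, 0).
  dual value b^T y* = 33.
Strong duality: c^T x* = b^T y*. Confirmed.

33


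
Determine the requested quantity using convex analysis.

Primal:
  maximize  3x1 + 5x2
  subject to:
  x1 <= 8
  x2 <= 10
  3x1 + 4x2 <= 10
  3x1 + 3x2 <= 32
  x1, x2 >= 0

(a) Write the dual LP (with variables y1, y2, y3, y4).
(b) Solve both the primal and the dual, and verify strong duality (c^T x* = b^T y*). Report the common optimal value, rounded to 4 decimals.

The standard primal-dual pair for 'max c^T x s.t. A x <= b, x >= 0' is:
  Dual:  min b^T y  s.t.  A^T y >= c,  y >= 0.

So the dual LP is:
  minimize  8y1 + 10y2 + 10y3 + 32y4
  subject to:
    y1 + 3y3 + 3y4 >= 3
    y2 + 4y3 + 3y4 >= 5
    y1, y2, y3, y4 >= 0

Solving the primal: x* = (0, 2.5).
  primal value c^T x* = 12.5.
Solving the dual: y* = (0, 0, 1.25, 0).
  dual value b^T y* = 12.5.
Strong duality: c^T x* = b^T y*. Confirmed.

12.5


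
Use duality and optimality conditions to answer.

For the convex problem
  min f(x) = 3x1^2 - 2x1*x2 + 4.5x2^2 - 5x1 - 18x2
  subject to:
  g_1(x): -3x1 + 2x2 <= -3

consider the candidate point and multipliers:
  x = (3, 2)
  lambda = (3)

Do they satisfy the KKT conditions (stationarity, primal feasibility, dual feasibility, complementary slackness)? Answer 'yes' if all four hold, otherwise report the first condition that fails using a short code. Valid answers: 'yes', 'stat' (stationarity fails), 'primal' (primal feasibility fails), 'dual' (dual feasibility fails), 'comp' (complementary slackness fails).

Gradient of f: grad f(x) = Q x + c = (9, -6)
Constraint values g_i(x) = a_i^T x - b_i:
  g_1((3, 2)) = -2
Stationarity residual: grad f(x) + sum_i lambda_i a_i = (0, 0)
  -> stationarity OK
Primal feasibility (all g_i <= 0): OK
Dual feasibility (all lambda_i >= 0): OK
Complementary slackness (lambda_i * g_i(x) = 0 for all i): FAILS

Verdict: the first failing condition is complementary_slackness -> comp.

comp


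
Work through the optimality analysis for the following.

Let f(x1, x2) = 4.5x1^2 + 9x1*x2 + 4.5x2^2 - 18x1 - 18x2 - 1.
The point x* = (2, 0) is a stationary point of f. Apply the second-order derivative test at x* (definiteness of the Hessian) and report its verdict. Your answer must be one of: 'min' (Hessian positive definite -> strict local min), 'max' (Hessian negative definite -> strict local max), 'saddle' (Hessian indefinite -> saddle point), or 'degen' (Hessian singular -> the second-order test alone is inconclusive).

Compute the Hessian H = grad^2 f:
  H = [[9, 9], [9, 9]]
Verify stationarity: grad f(x*) = H x* + g = (0, 0).
Eigenvalues of H: 0, 18.
H has a zero eigenvalue (singular; positive semidefinite but not definite), so H is neither positive definite, negative definite, nor indefinite. The second-order test alone is inconclusive -> degen.
(Indeed, f is constant along the null direction of H through x*, so x* is not a strict local extremum.)

degen


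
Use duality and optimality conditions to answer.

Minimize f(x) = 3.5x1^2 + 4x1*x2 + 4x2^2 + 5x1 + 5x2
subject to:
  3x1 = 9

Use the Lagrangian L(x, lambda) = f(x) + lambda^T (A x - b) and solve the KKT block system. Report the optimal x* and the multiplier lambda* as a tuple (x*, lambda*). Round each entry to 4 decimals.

Form the Lagrangian:
  L(x, lambda) = (1/2) x^T Q x + c^T x + lambda^T (A x - b)
Stationarity (grad_x L = 0): Q x + c + A^T lambda = 0.
Primal feasibility: A x = b.

This gives the KKT block system:
  [ Q   A^T ] [ x     ]   [-c ]
  [ A    0  ] [ lambda ] = [ b ]

Solving the linear system:
  x*      = (3, -2.125)
  lambda* = (-5.8333)
  f(x*)   = 28.4375

x* = (3, -2.125), lambda* = (-5.8333)


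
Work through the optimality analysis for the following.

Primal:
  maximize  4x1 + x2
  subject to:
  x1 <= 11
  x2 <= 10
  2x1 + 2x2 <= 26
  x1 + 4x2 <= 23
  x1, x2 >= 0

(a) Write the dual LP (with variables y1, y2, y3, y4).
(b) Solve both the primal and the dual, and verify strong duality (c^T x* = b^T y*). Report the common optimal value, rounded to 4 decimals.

The standard primal-dual pair for 'max c^T x s.t. A x <= b, x >= 0' is:
  Dual:  min b^T y  s.t.  A^T y >= c,  y >= 0.

So the dual LP is:
  minimize  11y1 + 10y2 + 26y3 + 23y4
  subject to:
    y1 + 2y3 + y4 >= 4
    y2 + 2y3 + 4y4 >= 1
    y1, y2, y3, y4 >= 0

Solving the primal: x* = (11, 2).
  primal value c^T x* = 46.
Solving the dual: y* = (3, 0, 0.5, 0).
  dual value b^T y* = 46.
Strong duality: c^T x* = b^T y*. Confirmed.

46


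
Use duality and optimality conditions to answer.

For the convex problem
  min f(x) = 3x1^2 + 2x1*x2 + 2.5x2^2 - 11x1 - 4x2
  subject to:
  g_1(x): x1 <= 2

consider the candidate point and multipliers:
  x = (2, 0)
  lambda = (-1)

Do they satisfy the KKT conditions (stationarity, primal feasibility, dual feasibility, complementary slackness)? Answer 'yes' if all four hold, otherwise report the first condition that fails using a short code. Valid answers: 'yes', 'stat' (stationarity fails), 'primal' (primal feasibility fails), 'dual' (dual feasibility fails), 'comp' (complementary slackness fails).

Gradient of f: grad f(x) = Q x + c = (1, 0)
Constraint values g_i(x) = a_i^T x - b_i:
  g_1((2, 0)) = 0
Stationarity residual: grad f(x) + sum_i lambda_i a_i = (0, 0)
  -> stationarity OK
Primal feasibility (all g_i <= 0): OK
Dual feasibility (all lambda_i >= 0): FAILS
Complementary slackness (lambda_i * g_i(x) = 0 for all i): OK

Verdict: the first failing condition is dual_feasibility -> dual.

dual


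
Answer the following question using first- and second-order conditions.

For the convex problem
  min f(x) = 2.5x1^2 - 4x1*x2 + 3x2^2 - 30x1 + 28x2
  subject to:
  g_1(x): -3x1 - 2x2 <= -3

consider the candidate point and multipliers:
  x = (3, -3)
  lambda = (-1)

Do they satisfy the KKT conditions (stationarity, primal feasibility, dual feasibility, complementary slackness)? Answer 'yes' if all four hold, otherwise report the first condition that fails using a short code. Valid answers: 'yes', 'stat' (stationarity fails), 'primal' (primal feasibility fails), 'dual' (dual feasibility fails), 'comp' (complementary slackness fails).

Gradient of f: grad f(x) = Q x + c = (-3, -2)
Constraint values g_i(x) = a_i^T x - b_i:
  g_1((3, -3)) = 0
Stationarity residual: grad f(x) + sum_i lambda_i a_i = (0, 0)
  -> stationarity OK
Primal feasibility (all g_i <= 0): OK
Dual feasibility (all lambda_i >= 0): FAILS
Complementary slackness (lambda_i * g_i(x) = 0 for all i): OK

Verdict: the first failing condition is dual_feasibility -> dual.

dual


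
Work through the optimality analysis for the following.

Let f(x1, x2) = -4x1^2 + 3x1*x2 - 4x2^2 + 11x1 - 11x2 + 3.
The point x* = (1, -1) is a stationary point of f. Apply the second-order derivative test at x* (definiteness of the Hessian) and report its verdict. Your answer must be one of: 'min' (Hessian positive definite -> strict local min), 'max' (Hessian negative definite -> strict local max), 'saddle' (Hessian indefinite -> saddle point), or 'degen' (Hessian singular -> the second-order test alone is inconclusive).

Compute the Hessian H = grad^2 f:
  H = [[-8, 3], [3, -8]]
Verify stationarity: grad f(x*) = H x* + g = (0, 0).
Eigenvalues of H: -11, -5.
Both eigenvalues < 0, so H is negative definite -> x* is a strict local max.

max


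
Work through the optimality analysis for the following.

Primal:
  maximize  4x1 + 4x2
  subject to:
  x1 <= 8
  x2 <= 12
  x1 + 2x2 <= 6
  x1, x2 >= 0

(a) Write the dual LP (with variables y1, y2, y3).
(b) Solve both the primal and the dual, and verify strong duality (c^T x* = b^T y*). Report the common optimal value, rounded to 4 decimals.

The standard primal-dual pair for 'max c^T x s.t. A x <= b, x >= 0' is:
  Dual:  min b^T y  s.t.  A^T y >= c,  y >= 0.

So the dual LP is:
  minimize  8y1 + 12y2 + 6y3
  subject to:
    y1 + y3 >= 4
    y2 + 2y3 >= 4
    y1, y2, y3 >= 0

Solving the primal: x* = (6, 0).
  primal value c^T x* = 24.
Solving the dual: y* = (0, 0, 4).
  dual value b^T y* = 24.
Strong duality: c^T x* = b^T y*. Confirmed.

24


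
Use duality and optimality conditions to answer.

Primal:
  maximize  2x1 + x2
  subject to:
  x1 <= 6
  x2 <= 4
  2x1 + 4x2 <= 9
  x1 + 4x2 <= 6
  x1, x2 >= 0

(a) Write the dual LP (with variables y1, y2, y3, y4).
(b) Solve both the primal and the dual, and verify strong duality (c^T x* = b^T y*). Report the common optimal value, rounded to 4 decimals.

The standard primal-dual pair for 'max c^T x s.t. A x <= b, x >= 0' is:
  Dual:  min b^T y  s.t.  A^T y >= c,  y >= 0.

So the dual LP is:
  minimize  6y1 + 4y2 + 9y3 + 6y4
  subject to:
    y1 + 2y3 + y4 >= 2
    y2 + 4y3 + 4y4 >= 1
    y1, y2, y3, y4 >= 0

Solving the primal: x* = (4.5, 0).
  primal value c^T x* = 9.
Solving the dual: y* = (0, 0, 1, 0).
  dual value b^T y* = 9.
Strong duality: c^T x* = b^T y*. Confirmed.

9


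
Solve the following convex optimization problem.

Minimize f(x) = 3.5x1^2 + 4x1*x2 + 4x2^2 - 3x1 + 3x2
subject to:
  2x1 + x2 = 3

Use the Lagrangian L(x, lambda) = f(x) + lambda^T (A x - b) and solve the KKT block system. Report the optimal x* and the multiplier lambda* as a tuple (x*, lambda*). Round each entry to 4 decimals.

Form the Lagrangian:
  L(x, lambda) = (1/2) x^T Q x + c^T x + lambda^T (A x - b)
Stationarity (grad_x L = 0): Q x + c + A^T lambda = 0.
Primal feasibility: A x = b.

This gives the KKT block system:
  [ Q   A^T ] [ x     ]   [-c ]
  [ A    0  ] [ lambda ] = [ b ]

Solving the linear system:
  x*      = (1.9565, -0.913)
  lambda* = (-3.5217)
  f(x*)   = 0.9783

x* = (1.9565, -0.913), lambda* = (-3.5217)


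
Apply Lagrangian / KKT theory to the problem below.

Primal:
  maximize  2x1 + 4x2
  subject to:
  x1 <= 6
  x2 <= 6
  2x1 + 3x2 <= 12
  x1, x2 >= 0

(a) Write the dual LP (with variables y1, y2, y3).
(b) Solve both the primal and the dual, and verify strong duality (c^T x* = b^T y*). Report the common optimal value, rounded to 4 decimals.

The standard primal-dual pair for 'max c^T x s.t. A x <= b, x >= 0' is:
  Dual:  min b^T y  s.t.  A^T y >= c,  y >= 0.

So the dual LP is:
  minimize  6y1 + 6y2 + 12y3
  subject to:
    y1 + 2y3 >= 2
    y2 + 3y3 >= 4
    y1, y2, y3 >= 0

Solving the primal: x* = (0, 4).
  primal value c^T x* = 16.
Solving the dual: y* = (0, 0, 1.3333).
  dual value b^T y* = 16.
Strong duality: c^T x* = b^T y*. Confirmed.

16


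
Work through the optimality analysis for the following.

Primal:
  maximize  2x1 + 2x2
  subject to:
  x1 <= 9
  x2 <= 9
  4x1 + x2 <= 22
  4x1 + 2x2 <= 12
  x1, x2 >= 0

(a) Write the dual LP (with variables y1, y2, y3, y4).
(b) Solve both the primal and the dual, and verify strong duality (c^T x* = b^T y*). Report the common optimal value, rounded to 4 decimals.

The standard primal-dual pair for 'max c^T x s.t. A x <= b, x >= 0' is:
  Dual:  min b^T y  s.t.  A^T y >= c,  y >= 0.

So the dual LP is:
  minimize  9y1 + 9y2 + 22y3 + 12y4
  subject to:
    y1 + 4y3 + 4y4 >= 2
    y2 + y3 + 2y4 >= 2
    y1, y2, y3, y4 >= 0

Solving the primal: x* = (0, 6).
  primal value c^T x* = 12.
Solving the dual: y* = (0, 0, 0, 1).
  dual value b^T y* = 12.
Strong duality: c^T x* = b^T y*. Confirmed.

12


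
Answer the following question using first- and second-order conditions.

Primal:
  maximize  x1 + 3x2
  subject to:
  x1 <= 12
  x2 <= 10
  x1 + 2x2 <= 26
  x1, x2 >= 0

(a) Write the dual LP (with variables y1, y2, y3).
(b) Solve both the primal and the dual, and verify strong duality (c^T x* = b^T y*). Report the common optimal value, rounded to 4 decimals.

The standard primal-dual pair for 'max c^T x s.t. A x <= b, x >= 0' is:
  Dual:  min b^T y  s.t.  A^T y >= c,  y >= 0.

So the dual LP is:
  minimize  12y1 + 10y2 + 26y3
  subject to:
    y1 + y3 >= 1
    y2 + 2y3 >= 3
    y1, y2, y3 >= 0

Solving the primal: x* = (6, 10).
  primal value c^T x* = 36.
Solving the dual: y* = (0, 1, 1).
  dual value b^T y* = 36.
Strong duality: c^T x* = b^T y*. Confirmed.

36


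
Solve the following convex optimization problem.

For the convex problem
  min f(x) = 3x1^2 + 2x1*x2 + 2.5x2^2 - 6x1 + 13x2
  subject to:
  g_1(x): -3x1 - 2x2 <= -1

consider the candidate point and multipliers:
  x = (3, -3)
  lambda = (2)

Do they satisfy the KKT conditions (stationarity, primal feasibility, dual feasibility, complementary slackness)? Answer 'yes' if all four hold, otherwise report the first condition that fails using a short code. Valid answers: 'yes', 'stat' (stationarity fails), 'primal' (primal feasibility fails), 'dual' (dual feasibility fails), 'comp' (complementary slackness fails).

Gradient of f: grad f(x) = Q x + c = (6, 4)
Constraint values g_i(x) = a_i^T x - b_i:
  g_1((3, -3)) = -2
Stationarity residual: grad f(x) + sum_i lambda_i a_i = (0, 0)
  -> stationarity OK
Primal feasibility (all g_i <= 0): OK
Dual feasibility (all lambda_i >= 0): OK
Complementary slackness (lambda_i * g_i(x) = 0 for all i): FAILS

Verdict: the first failing condition is complementary_slackness -> comp.

comp


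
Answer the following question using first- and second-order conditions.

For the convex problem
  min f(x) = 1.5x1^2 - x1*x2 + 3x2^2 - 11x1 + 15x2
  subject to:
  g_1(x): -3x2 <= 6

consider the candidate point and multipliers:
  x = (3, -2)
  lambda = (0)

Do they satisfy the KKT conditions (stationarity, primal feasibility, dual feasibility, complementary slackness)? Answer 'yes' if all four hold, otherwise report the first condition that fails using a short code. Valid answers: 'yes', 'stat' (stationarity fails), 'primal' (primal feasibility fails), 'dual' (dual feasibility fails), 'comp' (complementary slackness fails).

Gradient of f: grad f(x) = Q x + c = (0, 0)
Constraint values g_i(x) = a_i^T x - b_i:
  g_1((3, -2)) = 0
Stationarity residual: grad f(x) + sum_i lambda_i a_i = (0, 0)
  -> stationarity OK
Primal feasibility (all g_i <= 0): OK
Dual feasibility (all lambda_i >= 0): OK
Complementary slackness (lambda_i * g_i(x) = 0 for all i): OK

Verdict: yes, KKT holds.

yes


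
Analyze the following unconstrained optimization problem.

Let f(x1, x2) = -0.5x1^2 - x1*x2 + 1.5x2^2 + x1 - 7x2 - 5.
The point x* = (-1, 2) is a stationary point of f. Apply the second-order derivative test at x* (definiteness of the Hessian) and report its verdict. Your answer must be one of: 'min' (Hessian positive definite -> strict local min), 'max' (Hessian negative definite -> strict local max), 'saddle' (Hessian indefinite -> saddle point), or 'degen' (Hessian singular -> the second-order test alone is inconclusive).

Compute the Hessian H = grad^2 f:
  H = [[-1, -1], [-1, 3]]
Verify stationarity: grad f(x*) = H x* + g = (0, 0).
Eigenvalues of H: -1.2361, 3.2361.
Eigenvalues have mixed signs, so H is indefinite -> x* is a saddle point.

saddle


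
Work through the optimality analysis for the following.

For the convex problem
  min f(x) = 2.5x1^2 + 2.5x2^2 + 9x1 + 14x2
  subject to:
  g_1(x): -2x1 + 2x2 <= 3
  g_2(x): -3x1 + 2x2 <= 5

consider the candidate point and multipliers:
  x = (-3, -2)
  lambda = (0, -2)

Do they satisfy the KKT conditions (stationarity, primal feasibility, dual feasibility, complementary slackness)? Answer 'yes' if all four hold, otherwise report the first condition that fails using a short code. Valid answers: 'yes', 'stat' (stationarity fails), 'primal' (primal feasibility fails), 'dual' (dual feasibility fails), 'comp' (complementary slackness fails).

Gradient of f: grad f(x) = Q x + c = (-6, 4)
Constraint values g_i(x) = a_i^T x - b_i:
  g_1((-3, -2)) = -1
  g_2((-3, -2)) = 0
Stationarity residual: grad f(x) + sum_i lambda_i a_i = (0, 0)
  -> stationarity OK
Primal feasibility (all g_i <= 0): OK
Dual feasibility (all lambda_i >= 0): FAILS
Complementary slackness (lambda_i * g_i(x) = 0 for all i): OK

Verdict: the first failing condition is dual_feasibility -> dual.

dual


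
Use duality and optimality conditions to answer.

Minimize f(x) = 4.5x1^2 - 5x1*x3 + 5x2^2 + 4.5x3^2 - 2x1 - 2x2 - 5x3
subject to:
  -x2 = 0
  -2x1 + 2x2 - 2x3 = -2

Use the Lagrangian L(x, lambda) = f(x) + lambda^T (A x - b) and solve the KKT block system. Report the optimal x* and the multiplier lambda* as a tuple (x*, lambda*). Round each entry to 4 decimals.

Form the Lagrangian:
  L(x, lambda) = (1/2) x^T Q x + c^T x + lambda^T (A x - b)
Stationarity (grad_x L = 0): Q x + c + A^T lambda = 0.
Primal feasibility: A x = b.

This gives the KKT block system:
  [ Q   A^T ] [ x     ]   [-c ]
  [ A    0  ] [ lambda ] = [ b ]

Solving the linear system:
  x*      = (0.3929, 0, 0.6071)
  lambda* = (-3.5, -0.75)
  f(x*)   = -2.6607

x* = (0.3929, 0, 0.6071), lambda* = (-3.5, -0.75)


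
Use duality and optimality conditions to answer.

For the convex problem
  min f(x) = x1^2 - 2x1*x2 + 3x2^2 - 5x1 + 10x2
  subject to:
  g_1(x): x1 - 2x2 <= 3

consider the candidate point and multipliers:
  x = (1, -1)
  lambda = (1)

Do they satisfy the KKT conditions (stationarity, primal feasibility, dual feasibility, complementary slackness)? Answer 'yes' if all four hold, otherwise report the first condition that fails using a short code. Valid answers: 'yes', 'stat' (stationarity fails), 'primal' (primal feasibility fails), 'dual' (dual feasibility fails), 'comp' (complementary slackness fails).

Gradient of f: grad f(x) = Q x + c = (-1, 2)
Constraint values g_i(x) = a_i^T x - b_i:
  g_1((1, -1)) = 0
Stationarity residual: grad f(x) + sum_i lambda_i a_i = (0, 0)
  -> stationarity OK
Primal feasibility (all g_i <= 0): OK
Dual feasibility (all lambda_i >= 0): OK
Complementary slackness (lambda_i * g_i(x) = 0 for all i): OK

Verdict: yes, KKT holds.

yes


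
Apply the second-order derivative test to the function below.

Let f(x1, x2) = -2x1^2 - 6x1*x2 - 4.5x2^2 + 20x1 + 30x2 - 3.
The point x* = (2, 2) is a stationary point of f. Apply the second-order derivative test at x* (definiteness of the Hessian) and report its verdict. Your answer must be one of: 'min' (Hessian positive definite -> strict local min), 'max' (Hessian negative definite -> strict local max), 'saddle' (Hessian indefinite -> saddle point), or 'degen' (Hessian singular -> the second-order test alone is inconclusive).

Compute the Hessian H = grad^2 f:
  H = [[-4, -6], [-6, -9]]
Verify stationarity: grad f(x*) = H x* + g = (0, 0).
Eigenvalues of H: -13, 0.
H has a zero eigenvalue (singular; negative semidefinite but not definite), so H is neither positive definite, negative definite, nor indefinite. The second-order test alone is inconclusive -> degen.
(Indeed, f is constant along the null direction of H through x*, so x* is not a strict local extremum.)

degen


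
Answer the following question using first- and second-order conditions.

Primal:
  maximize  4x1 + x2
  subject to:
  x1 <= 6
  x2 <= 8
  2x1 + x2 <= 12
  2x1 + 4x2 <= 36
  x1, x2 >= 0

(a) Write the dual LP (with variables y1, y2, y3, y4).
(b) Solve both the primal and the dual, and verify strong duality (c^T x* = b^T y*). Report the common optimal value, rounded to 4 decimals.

The standard primal-dual pair for 'max c^T x s.t. A x <= b, x >= 0' is:
  Dual:  min b^T y  s.t.  A^T y >= c,  y >= 0.

So the dual LP is:
  minimize  6y1 + 8y2 + 12y3 + 36y4
  subject to:
    y1 + 2y3 + 2y4 >= 4
    y2 + y3 + 4y4 >= 1
    y1, y2, y3, y4 >= 0

Solving the primal: x* = (6, 0).
  primal value c^T x* = 24.
Solving the dual: y* = (0, 0, 2, 0).
  dual value b^T y* = 24.
Strong duality: c^T x* = b^T y*. Confirmed.

24


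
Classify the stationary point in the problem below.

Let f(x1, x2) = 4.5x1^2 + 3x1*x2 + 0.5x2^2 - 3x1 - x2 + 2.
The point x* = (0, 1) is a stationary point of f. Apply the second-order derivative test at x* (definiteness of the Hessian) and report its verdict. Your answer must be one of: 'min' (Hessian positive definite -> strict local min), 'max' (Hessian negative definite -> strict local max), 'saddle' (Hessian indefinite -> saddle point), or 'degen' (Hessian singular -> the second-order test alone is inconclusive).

Compute the Hessian H = grad^2 f:
  H = [[9, 3], [3, 1]]
Verify stationarity: grad f(x*) = H x* + g = (0, 0).
Eigenvalues of H: 0, 10.
H has a zero eigenvalue (singular; positive semidefinite but not definite), so H is neither positive definite, negative definite, nor indefinite. The second-order test alone is inconclusive -> degen.
(Indeed, f is constant along the null direction of H through x*, so x* is not a strict local extremum.)

degen


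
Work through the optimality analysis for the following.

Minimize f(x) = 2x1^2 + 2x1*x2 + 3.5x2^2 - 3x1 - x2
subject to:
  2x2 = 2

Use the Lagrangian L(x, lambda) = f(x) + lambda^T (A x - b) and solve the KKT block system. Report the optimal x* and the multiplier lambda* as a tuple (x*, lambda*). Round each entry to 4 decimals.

Form the Lagrangian:
  L(x, lambda) = (1/2) x^T Q x + c^T x + lambda^T (A x - b)
Stationarity (grad_x L = 0): Q x + c + A^T lambda = 0.
Primal feasibility: A x = b.

This gives the KKT block system:
  [ Q   A^T ] [ x     ]   [-c ]
  [ A    0  ] [ lambda ] = [ b ]

Solving the linear system:
  x*      = (0.25, 1)
  lambda* = (-3.25)
  f(x*)   = 2.375

x* = (0.25, 1), lambda* = (-3.25)


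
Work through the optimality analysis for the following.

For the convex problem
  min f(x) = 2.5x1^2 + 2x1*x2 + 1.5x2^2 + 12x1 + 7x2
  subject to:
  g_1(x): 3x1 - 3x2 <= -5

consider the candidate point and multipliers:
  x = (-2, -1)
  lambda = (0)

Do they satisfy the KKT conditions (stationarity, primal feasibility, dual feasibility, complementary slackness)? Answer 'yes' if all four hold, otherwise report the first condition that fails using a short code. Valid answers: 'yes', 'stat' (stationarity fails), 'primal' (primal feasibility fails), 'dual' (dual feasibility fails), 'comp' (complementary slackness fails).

Gradient of f: grad f(x) = Q x + c = (0, 0)
Constraint values g_i(x) = a_i^T x - b_i:
  g_1((-2, -1)) = 2
Stationarity residual: grad f(x) + sum_i lambda_i a_i = (0, 0)
  -> stationarity OK
Primal feasibility (all g_i <= 0): FAILS
Dual feasibility (all lambda_i >= 0): OK
Complementary slackness (lambda_i * g_i(x) = 0 for all i): OK

Verdict: the first failing condition is primal_feasibility -> primal.

primal


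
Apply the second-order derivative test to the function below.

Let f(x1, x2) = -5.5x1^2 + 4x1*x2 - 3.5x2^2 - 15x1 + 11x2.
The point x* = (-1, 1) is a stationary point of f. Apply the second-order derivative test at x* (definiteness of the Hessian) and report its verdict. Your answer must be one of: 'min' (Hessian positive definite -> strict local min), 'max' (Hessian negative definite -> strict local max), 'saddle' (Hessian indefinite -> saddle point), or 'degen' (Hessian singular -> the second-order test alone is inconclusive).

Compute the Hessian H = grad^2 f:
  H = [[-11, 4], [4, -7]]
Verify stationarity: grad f(x*) = H x* + g = (0, 0).
Eigenvalues of H: -13.4721, -4.5279.
Both eigenvalues < 0, so H is negative definite -> x* is a strict local max.

max


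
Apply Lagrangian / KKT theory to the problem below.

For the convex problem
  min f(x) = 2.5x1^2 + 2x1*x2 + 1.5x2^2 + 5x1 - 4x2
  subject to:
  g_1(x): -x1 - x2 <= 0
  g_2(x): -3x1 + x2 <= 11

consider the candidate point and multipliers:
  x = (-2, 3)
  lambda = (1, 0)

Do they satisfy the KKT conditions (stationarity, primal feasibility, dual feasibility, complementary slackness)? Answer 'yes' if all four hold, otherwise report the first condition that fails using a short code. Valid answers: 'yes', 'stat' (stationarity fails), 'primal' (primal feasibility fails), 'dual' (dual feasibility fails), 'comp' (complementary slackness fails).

Gradient of f: grad f(x) = Q x + c = (1, 1)
Constraint values g_i(x) = a_i^T x - b_i:
  g_1((-2, 3)) = -1
  g_2((-2, 3)) = -2
Stationarity residual: grad f(x) + sum_i lambda_i a_i = (0, 0)
  -> stationarity OK
Primal feasibility (all g_i <= 0): OK
Dual feasibility (all lambda_i >= 0): OK
Complementary slackness (lambda_i * g_i(x) = 0 for all i): FAILS

Verdict: the first failing condition is complementary_slackness -> comp.

comp


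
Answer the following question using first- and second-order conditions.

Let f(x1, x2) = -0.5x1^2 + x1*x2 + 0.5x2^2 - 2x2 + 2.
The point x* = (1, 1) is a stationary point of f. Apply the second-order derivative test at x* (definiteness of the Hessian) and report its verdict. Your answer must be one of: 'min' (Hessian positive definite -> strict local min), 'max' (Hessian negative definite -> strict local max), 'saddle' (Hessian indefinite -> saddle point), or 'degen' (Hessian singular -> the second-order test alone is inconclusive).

Compute the Hessian H = grad^2 f:
  H = [[-1, 1], [1, 1]]
Verify stationarity: grad f(x*) = H x* + g = (0, 0).
Eigenvalues of H: -1.4142, 1.4142.
Eigenvalues have mixed signs, so H is indefinite -> x* is a saddle point.

saddle


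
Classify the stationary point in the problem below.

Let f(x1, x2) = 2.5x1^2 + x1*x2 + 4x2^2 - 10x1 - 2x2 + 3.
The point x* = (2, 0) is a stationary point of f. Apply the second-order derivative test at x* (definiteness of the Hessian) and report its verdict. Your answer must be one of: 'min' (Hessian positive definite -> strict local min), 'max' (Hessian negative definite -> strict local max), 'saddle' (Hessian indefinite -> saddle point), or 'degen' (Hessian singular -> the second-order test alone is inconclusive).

Compute the Hessian H = grad^2 f:
  H = [[5, 1], [1, 8]]
Verify stationarity: grad f(x*) = H x* + g = (0, 0).
Eigenvalues of H: 4.6972, 8.3028.
Both eigenvalues > 0, so H is positive definite -> x* is a strict local min.

min


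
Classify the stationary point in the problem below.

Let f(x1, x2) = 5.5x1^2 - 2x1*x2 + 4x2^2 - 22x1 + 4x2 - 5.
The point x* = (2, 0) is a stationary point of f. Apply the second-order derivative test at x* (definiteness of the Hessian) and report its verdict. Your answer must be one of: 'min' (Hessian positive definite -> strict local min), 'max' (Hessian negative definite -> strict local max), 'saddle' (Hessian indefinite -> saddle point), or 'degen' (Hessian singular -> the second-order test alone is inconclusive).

Compute the Hessian H = grad^2 f:
  H = [[11, -2], [-2, 8]]
Verify stationarity: grad f(x*) = H x* + g = (0, 0).
Eigenvalues of H: 7, 12.
Both eigenvalues > 0, so H is positive definite -> x* is a strict local min.

min
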